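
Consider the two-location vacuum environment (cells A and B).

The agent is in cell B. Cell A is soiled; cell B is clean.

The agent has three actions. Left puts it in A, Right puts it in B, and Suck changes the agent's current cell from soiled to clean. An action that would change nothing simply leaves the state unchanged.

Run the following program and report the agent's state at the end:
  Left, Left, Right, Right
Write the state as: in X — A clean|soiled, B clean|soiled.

[1] after Left: in A — A soiled, B clean
[2] after Left: in A — A soiled, B clean
[3] after Right: in B — A soiled, B clean
[4] after Right: in B — A soiled, B clean

in B — A soiled, B clean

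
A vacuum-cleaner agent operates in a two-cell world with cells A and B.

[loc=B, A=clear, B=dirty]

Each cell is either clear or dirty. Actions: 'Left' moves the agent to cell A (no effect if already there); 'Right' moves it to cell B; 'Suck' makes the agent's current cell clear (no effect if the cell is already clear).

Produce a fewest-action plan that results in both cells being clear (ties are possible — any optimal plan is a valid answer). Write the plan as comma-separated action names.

t=1 Suck ⇒ loc=B A=clear B=clear
min 1: B is dirty, one Suck

Suck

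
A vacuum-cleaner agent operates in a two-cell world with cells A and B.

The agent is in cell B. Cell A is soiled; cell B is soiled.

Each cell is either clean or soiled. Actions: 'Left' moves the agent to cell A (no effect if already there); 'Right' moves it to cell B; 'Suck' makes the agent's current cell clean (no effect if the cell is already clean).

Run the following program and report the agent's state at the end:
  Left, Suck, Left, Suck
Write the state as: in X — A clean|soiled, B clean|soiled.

in A — A clean, B soiled

t=1 Left ⇒ in A — A soiled, B soiled
t=2 Suck ⇒ in A — A clean, B soiled
t=3 Left ⇒ in A — A clean, B soiled
t=4 Suck ⇒ in A — A clean, B soiled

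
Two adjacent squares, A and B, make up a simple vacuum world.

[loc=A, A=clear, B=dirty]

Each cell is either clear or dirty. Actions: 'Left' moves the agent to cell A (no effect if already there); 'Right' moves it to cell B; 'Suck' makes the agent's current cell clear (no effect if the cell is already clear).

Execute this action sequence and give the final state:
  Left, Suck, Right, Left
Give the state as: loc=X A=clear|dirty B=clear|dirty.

loc=A A=clear B=dirty

t=1 Left ⇒ loc=A A=clear B=dirty
t=2 Suck ⇒ loc=A A=clear B=dirty
t=3 Right ⇒ loc=B A=clear B=dirty
t=4 Left ⇒ loc=A A=clear B=dirty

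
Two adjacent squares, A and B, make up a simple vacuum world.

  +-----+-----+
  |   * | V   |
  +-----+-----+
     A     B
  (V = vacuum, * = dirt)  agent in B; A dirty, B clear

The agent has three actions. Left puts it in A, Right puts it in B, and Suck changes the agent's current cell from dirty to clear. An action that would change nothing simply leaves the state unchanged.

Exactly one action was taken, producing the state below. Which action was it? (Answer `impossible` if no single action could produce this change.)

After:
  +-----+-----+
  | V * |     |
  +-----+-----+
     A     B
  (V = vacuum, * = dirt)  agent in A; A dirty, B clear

Left

try  Left: loc=A A=dirty B=clear  ← match
try Right: loc=B A=dirty B=clear
try  Suck: loc=B A=dirty B=clear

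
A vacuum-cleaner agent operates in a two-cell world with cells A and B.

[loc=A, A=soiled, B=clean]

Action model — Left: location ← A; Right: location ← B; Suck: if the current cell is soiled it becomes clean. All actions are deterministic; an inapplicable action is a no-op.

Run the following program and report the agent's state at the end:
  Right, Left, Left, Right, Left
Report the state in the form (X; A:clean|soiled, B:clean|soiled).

1. Right → (B; A:soiled, B:clean)
2. Left → (A; A:soiled, B:clean)
3. Left → (A; A:soiled, B:clean)
4. Right → (B; A:soiled, B:clean)
5. Left → (A; A:soiled, B:clean)

(A; A:soiled, B:clean)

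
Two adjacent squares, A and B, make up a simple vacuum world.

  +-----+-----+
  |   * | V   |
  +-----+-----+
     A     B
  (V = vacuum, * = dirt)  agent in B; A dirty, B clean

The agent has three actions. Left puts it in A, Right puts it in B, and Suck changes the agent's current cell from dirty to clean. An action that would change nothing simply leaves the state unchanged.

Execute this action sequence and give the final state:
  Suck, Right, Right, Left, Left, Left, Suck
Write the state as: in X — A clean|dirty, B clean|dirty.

in A — A clean, B clean

step 1/7 (Suck): in B — A dirty, B clean
step 2/7 (Right): in B — A dirty, B clean
step 3/7 (Right): in B — A dirty, B clean
step 4/7 (Left): in A — A dirty, B clean
step 5/7 (Left): in A — A dirty, B clean
step 6/7 (Left): in A — A dirty, B clean
step 7/7 (Suck): in A — A clean, B clean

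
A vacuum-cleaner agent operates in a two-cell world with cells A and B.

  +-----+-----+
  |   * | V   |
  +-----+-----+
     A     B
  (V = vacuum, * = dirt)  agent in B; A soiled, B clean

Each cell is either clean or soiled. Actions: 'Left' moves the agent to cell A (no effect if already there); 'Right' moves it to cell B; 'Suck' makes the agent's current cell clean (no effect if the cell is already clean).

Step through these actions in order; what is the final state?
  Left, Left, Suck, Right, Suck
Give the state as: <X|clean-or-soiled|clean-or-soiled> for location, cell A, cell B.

<B|clean|clean>

t=1 Left ⇒ <A|soiled|clean>
t=2 Left ⇒ <A|soiled|clean>
t=3 Suck ⇒ <A|clean|clean>
t=4 Right ⇒ <B|clean|clean>
t=5 Suck ⇒ <B|clean|clean>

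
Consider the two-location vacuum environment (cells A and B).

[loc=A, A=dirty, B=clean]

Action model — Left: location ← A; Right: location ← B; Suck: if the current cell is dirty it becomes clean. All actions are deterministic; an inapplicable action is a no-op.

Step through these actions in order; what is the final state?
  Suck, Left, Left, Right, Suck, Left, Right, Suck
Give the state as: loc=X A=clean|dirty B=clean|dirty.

step 1/8 (Suck): loc=A A=clean B=clean
step 2/8 (Left): loc=A A=clean B=clean
step 3/8 (Left): loc=A A=clean B=clean
step 4/8 (Right): loc=B A=clean B=clean
step 5/8 (Suck): loc=B A=clean B=clean
step 6/8 (Left): loc=A A=clean B=clean
step 7/8 (Right): loc=B A=clean B=clean
step 8/8 (Suck): loc=B A=clean B=clean

loc=B A=clean B=clean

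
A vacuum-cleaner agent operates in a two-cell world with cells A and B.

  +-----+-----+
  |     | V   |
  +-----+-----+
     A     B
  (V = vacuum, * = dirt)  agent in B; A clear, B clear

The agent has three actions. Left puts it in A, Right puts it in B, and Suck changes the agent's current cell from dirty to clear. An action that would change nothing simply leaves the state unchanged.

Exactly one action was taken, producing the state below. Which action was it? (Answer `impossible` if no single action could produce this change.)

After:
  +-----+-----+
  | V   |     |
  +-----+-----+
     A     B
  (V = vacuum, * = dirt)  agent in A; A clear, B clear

Left

try  Left: in A — A clear, B clear  ← match
try Right: in B — A clear, B clear
try  Suck: in B — A clear, B clear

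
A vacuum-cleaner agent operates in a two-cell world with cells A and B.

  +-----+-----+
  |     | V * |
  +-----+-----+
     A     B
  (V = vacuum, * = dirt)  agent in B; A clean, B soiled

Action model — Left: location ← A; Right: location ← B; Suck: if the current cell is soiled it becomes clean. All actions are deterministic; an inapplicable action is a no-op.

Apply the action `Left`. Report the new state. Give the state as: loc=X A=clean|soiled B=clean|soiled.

start: loc=B A=clean B=soiled
step 1/1 (Left): loc=A A=clean B=soiled

loc=A A=clean B=soiled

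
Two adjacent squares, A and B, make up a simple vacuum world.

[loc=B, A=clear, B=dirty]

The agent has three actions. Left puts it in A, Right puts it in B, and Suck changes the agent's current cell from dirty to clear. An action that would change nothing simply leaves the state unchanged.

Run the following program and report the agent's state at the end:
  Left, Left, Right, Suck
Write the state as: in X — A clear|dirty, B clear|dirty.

Left (#1): in A — A clear, B dirty
Left (#2): in A — A clear, B dirty
Right (#3): in B — A clear, B dirty
Suck (#4): in B — A clear, B clear

in B — A clear, B clear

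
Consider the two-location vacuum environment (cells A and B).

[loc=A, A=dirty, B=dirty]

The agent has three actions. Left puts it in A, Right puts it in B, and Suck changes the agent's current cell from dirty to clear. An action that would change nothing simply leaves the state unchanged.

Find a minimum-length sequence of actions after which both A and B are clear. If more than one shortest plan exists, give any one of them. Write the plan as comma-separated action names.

Suck, Right, Suck

Suck (#1): in A — A clear, B dirty
Right (#2): in B — A clear, B dirty
Suck (#3): in B — A clear, B clear
min 3: Suck A + move + Suck B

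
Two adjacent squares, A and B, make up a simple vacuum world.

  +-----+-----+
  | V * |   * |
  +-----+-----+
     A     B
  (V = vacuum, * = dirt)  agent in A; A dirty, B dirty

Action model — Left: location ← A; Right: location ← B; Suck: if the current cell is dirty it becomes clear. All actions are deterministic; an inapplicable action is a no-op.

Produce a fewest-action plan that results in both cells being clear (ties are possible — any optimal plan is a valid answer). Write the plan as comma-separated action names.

Suck, Right, Suck

1. Suck → (A; A:clear, B:dirty)
2. Right → (B; A:clear, B:dirty)
3. Suck → (B; A:clear, B:clear)
min 3: Suck A + move + Suck B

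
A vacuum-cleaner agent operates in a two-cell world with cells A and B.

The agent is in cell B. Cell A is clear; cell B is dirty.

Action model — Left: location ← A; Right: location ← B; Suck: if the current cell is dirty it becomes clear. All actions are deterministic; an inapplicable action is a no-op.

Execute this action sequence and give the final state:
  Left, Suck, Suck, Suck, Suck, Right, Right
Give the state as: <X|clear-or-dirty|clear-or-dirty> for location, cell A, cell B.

<B|clear|dirty>

[1] after Left: <A|clear|dirty>
[2] after Suck: <A|clear|dirty>
[3] after Suck: <A|clear|dirty>
[4] after Suck: <A|clear|dirty>
[5] after Suck: <A|clear|dirty>
[6] after Right: <B|clear|dirty>
[7] after Right: <B|clear|dirty>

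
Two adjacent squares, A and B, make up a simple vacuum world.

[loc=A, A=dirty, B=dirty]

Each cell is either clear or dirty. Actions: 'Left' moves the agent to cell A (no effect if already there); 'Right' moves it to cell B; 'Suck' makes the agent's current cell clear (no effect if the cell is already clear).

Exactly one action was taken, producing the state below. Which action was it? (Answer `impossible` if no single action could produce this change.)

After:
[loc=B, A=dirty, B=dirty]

Right

try  Left: <A|dirty|dirty>
try Right: <B|dirty|dirty>  ← match
try  Suck: <A|clear|dirty>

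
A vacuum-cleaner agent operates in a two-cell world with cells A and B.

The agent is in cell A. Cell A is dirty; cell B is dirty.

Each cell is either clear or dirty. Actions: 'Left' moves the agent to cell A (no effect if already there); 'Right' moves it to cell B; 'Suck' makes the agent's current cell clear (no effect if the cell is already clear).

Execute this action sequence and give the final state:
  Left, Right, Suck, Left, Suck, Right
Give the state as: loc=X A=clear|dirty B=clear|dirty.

loc=B A=clear B=clear

1. Left → loc=A A=dirty B=dirty
2. Right → loc=B A=dirty B=dirty
3. Suck → loc=B A=dirty B=clear
4. Left → loc=A A=dirty B=clear
5. Suck → loc=A A=clear B=clear
6. Right → loc=B A=clear B=clear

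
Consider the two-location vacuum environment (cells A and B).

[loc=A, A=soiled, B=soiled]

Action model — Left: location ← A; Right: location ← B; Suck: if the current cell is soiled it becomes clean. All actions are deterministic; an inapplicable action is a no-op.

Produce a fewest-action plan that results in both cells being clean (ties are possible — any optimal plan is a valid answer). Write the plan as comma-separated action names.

Suck, Right, Suck

1. Suck → <A|clean|soiled>
2. Right → <B|clean|soiled>
3. Suck → <B|clean|clean>
min 3: Suck A + move + Suck B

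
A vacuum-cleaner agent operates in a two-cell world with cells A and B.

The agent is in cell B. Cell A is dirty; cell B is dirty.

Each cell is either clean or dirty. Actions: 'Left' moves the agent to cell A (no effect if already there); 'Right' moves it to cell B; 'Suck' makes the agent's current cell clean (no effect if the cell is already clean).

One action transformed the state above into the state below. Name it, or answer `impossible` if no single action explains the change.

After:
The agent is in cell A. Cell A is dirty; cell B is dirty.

Left

try  Left: loc=A A=dirty B=dirty  ← match
try Right: loc=B A=dirty B=dirty
try  Suck: loc=B A=dirty B=clean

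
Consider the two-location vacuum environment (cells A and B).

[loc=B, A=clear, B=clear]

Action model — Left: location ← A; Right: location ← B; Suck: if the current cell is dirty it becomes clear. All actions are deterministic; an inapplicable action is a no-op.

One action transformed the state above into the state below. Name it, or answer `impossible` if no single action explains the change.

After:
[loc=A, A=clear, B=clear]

try  Left: loc=A A=clear B=clear  ← match
try Right: loc=B A=clear B=clear
try  Suck: loc=B A=clear B=clear

Left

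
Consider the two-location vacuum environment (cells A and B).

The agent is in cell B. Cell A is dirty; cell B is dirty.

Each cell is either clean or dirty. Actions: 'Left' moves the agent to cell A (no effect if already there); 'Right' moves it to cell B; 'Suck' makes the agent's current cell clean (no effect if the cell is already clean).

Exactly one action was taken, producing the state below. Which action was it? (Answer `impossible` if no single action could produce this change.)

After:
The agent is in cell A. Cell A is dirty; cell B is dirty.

try  Left: (A; A:dirty, B:dirty)  ← match
try Right: (B; A:dirty, B:dirty)
try  Suck: (B; A:dirty, B:clean)

Left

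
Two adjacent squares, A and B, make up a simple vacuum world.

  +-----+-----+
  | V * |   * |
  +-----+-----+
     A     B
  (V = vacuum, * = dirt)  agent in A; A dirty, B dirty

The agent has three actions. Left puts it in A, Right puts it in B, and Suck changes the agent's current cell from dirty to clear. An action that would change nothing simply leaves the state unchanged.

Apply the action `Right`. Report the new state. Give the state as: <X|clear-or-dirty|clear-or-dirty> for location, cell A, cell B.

<B|dirty|dirty>

start: <A|dirty|dirty>
1. Right → <B|dirty|dirty>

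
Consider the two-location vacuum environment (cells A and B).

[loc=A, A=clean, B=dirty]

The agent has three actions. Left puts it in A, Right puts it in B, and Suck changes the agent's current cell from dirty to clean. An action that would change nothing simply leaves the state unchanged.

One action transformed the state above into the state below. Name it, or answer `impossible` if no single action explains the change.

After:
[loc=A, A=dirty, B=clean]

try  Left: loc=A A=clean B=dirty
try Right: loc=B A=clean B=dirty
try  Suck: loc=A A=clean B=dirty
no single action produces the after-state

impossible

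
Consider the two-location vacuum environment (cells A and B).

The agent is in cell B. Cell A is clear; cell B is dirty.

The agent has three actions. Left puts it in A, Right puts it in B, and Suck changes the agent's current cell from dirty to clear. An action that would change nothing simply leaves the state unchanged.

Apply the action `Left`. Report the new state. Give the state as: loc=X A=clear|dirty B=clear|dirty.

loc=A A=clear B=dirty

start: loc=B A=clear B=dirty
Left (#1): loc=A A=clear B=dirty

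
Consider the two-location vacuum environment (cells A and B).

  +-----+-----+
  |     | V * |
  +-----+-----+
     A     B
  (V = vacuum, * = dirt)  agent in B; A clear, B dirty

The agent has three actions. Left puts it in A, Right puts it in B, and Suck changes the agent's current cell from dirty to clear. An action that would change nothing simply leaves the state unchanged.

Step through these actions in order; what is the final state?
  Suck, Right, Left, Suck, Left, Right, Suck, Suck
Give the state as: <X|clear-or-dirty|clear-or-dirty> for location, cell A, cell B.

t=1 Suck ⇒ <B|clear|clear>
t=2 Right ⇒ <B|clear|clear>
t=3 Left ⇒ <A|clear|clear>
t=4 Suck ⇒ <A|clear|clear>
t=5 Left ⇒ <A|clear|clear>
t=6 Right ⇒ <B|clear|clear>
t=7 Suck ⇒ <B|clear|clear>
t=8 Suck ⇒ <B|clear|clear>

<B|clear|clear>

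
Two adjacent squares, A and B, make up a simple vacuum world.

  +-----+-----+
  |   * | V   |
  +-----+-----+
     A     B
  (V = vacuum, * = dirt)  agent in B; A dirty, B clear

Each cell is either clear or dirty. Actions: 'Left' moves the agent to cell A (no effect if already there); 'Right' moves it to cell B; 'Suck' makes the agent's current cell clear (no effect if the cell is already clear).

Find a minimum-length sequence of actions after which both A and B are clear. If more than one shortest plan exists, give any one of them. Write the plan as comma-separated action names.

Left, Suck

t=1 Left ⇒ <A|dirty|clear>
t=2 Suck ⇒ <A|clear|clear>
min 2: go A then Suck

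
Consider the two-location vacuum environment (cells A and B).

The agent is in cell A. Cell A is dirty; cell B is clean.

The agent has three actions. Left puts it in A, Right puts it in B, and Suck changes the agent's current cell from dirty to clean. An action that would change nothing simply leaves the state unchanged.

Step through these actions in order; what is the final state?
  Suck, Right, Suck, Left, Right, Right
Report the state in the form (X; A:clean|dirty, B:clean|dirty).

(B; A:clean, B:clean)

t=1 Suck ⇒ (A; A:clean, B:clean)
t=2 Right ⇒ (B; A:clean, B:clean)
t=3 Suck ⇒ (B; A:clean, B:clean)
t=4 Left ⇒ (A; A:clean, B:clean)
t=5 Right ⇒ (B; A:clean, B:clean)
t=6 Right ⇒ (B; A:clean, B:clean)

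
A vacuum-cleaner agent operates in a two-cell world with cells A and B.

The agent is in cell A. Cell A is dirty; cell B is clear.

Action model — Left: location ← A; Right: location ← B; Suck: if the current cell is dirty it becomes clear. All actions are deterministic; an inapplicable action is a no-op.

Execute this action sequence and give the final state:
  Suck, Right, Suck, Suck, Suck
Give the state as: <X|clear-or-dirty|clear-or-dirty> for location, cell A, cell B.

Suck (#1): <A|clear|clear>
Right (#2): <B|clear|clear>
Suck (#3): <B|clear|clear>
Suck (#4): <B|clear|clear>
Suck (#5): <B|clear|clear>

<B|clear|clear>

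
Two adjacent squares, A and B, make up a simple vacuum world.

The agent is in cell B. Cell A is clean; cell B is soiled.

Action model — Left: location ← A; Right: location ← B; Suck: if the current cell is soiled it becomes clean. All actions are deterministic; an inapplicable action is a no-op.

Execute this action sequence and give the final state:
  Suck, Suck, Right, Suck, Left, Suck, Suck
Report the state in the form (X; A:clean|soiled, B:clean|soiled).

[1] after Suck: (B; A:clean, B:clean)
[2] after Suck: (B; A:clean, B:clean)
[3] after Right: (B; A:clean, B:clean)
[4] after Suck: (B; A:clean, B:clean)
[5] after Left: (A; A:clean, B:clean)
[6] after Suck: (A; A:clean, B:clean)
[7] after Suck: (A; A:clean, B:clean)

(A; A:clean, B:clean)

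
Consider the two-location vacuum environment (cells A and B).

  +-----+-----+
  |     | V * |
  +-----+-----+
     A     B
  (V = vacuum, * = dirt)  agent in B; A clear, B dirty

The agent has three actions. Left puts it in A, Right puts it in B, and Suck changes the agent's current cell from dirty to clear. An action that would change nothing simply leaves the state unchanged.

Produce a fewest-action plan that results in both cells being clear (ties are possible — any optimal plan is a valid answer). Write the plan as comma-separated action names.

[1] after Suck: (B; A:clear, B:clear)
min 1: B is dirty, one Suck

Suck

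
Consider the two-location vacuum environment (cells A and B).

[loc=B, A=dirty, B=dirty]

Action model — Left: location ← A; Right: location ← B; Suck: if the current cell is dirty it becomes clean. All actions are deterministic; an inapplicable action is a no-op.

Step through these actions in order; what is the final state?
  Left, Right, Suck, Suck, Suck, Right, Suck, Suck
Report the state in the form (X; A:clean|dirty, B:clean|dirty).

(B; A:dirty, B:clean)

step 1/8 (Left): (A; A:dirty, B:dirty)
step 2/8 (Right): (B; A:dirty, B:dirty)
step 3/8 (Suck): (B; A:dirty, B:clean)
step 4/8 (Suck): (B; A:dirty, B:clean)
step 5/8 (Suck): (B; A:dirty, B:clean)
step 6/8 (Right): (B; A:dirty, B:clean)
step 7/8 (Suck): (B; A:dirty, B:clean)
step 8/8 (Suck): (B; A:dirty, B:clean)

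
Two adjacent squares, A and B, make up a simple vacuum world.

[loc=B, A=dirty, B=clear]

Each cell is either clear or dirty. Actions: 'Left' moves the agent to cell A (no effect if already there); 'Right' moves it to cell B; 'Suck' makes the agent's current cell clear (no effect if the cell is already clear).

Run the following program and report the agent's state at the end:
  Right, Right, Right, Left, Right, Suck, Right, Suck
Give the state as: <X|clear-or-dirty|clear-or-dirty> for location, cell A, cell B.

<B|dirty|clear>

t=1 Right ⇒ <B|dirty|clear>
t=2 Right ⇒ <B|dirty|clear>
t=3 Right ⇒ <B|dirty|clear>
t=4 Left ⇒ <A|dirty|clear>
t=5 Right ⇒ <B|dirty|clear>
t=6 Suck ⇒ <B|dirty|clear>
t=7 Right ⇒ <B|dirty|clear>
t=8 Suck ⇒ <B|dirty|clear>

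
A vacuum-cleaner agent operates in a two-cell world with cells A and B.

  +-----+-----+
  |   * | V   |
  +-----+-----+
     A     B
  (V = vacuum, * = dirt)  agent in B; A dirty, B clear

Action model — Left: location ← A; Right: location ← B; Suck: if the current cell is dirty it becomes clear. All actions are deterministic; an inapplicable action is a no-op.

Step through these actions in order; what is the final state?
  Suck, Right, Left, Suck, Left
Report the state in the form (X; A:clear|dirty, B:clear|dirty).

step 1/5 (Suck): (B; A:dirty, B:clear)
step 2/5 (Right): (B; A:dirty, B:clear)
step 3/5 (Left): (A; A:dirty, B:clear)
step 4/5 (Suck): (A; A:clear, B:clear)
step 5/5 (Left): (A; A:clear, B:clear)

(A; A:clear, B:clear)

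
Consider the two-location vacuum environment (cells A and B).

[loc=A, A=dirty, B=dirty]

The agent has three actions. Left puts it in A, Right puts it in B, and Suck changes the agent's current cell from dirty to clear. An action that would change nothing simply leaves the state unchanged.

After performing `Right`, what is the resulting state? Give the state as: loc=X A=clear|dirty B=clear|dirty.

loc=B A=dirty B=dirty

start: loc=A A=dirty B=dirty
1) do Right; now loc=B A=dirty B=dirty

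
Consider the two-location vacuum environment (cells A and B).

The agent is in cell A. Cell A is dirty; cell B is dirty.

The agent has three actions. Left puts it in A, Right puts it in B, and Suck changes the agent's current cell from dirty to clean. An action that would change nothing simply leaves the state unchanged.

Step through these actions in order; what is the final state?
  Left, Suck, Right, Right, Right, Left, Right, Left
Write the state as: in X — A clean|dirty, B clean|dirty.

in A — A clean, B dirty

step 1/8 (Left): in A — A dirty, B dirty
step 2/8 (Suck): in A — A clean, B dirty
step 3/8 (Right): in B — A clean, B dirty
step 4/8 (Right): in B — A clean, B dirty
step 5/8 (Right): in B — A clean, B dirty
step 6/8 (Left): in A — A clean, B dirty
step 7/8 (Right): in B — A clean, B dirty
step 8/8 (Left): in A — A clean, B dirty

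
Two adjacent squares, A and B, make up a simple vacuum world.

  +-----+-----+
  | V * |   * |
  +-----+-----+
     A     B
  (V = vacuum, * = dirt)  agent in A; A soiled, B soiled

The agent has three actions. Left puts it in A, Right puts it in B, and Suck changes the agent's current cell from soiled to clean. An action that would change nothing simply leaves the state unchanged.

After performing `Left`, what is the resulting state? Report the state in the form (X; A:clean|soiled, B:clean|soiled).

start: (A; A:soiled, B:soiled)
1. Left → (A; A:soiled, B:soiled)

(A; A:soiled, B:soiled)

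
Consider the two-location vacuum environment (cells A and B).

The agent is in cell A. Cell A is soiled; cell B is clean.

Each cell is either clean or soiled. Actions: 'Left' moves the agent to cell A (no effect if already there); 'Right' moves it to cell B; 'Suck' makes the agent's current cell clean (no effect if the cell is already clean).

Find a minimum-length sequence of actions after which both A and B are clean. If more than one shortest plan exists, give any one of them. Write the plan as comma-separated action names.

step 1/1 (Suck): (A; A:clean, B:clean)
min 1: A is soiled, one Suck

Suck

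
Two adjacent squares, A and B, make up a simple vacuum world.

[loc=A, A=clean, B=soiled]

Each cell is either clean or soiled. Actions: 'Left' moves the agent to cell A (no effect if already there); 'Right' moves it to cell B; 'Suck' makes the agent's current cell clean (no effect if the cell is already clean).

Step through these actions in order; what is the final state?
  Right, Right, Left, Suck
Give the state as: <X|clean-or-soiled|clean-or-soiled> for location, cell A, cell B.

t=1 Right ⇒ <B|clean|soiled>
t=2 Right ⇒ <B|clean|soiled>
t=3 Left ⇒ <A|clean|soiled>
t=4 Suck ⇒ <A|clean|soiled>

<A|clean|soiled>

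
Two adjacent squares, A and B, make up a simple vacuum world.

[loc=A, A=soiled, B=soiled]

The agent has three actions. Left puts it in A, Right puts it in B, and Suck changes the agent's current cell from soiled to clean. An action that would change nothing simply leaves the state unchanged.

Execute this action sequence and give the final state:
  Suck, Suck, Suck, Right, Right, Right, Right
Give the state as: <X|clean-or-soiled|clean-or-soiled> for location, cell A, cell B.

<B|clean|soiled>

Suck (#1): <A|clean|soiled>
Suck (#2): <A|clean|soiled>
Suck (#3): <A|clean|soiled>
Right (#4): <B|clean|soiled>
Right (#5): <B|clean|soiled>
Right (#6): <B|clean|soiled>
Right (#7): <B|clean|soiled>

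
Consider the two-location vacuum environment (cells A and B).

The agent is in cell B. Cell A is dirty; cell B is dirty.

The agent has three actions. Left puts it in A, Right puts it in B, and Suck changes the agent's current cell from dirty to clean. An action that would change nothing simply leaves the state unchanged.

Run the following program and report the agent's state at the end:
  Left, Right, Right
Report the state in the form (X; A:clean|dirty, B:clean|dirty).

(B; A:dirty, B:dirty)

1) do Left; now (A; A:dirty, B:dirty)
2) do Right; now (B; A:dirty, B:dirty)
3) do Right; now (B; A:dirty, B:dirty)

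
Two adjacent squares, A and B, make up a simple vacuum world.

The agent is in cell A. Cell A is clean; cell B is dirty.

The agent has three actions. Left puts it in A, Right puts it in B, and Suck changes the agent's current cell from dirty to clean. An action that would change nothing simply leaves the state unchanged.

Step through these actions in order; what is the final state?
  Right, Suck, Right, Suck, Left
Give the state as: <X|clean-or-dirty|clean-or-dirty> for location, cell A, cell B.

1) do Right; now <B|clean|dirty>
2) do Suck; now <B|clean|clean>
3) do Right; now <B|clean|clean>
4) do Suck; now <B|clean|clean>
5) do Left; now <A|clean|clean>

<A|clean|clean>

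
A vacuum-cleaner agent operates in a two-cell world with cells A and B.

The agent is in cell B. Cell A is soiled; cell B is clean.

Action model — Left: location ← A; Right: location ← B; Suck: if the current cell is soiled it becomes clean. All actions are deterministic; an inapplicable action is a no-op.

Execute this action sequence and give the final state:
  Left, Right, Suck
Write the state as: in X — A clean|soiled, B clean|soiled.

in B — A soiled, B clean

[1] after Left: in A — A soiled, B clean
[2] after Right: in B — A soiled, B clean
[3] after Suck: in B — A soiled, B clean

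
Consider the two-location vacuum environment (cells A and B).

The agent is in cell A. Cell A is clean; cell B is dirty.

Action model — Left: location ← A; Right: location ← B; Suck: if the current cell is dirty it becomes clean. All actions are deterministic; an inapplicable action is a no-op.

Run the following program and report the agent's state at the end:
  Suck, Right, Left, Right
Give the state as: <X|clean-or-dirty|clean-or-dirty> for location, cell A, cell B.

<B|clean|dirty>

step 1/4 (Suck): <A|clean|dirty>
step 2/4 (Right): <B|clean|dirty>
step 3/4 (Left): <A|clean|dirty>
step 4/4 (Right): <B|clean|dirty>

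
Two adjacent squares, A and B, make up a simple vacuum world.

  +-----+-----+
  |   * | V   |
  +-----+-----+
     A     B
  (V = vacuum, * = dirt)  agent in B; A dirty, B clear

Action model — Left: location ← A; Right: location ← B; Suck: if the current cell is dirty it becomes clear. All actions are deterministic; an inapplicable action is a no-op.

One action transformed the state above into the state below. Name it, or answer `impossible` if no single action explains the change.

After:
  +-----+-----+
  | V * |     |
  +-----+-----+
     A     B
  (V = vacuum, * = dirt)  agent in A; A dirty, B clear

try  Left: in A — A dirty, B clear  ← match
try Right: in B — A dirty, B clear
try  Suck: in B — A dirty, B clear

Left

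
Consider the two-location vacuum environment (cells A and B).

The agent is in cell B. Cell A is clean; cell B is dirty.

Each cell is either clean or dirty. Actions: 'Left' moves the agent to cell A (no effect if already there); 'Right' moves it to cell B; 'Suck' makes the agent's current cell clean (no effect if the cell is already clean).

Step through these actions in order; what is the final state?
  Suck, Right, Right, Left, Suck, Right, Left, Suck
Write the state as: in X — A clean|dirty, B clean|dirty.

1) do Suck; now in B — A clean, B clean
2) do Right; now in B — A clean, B clean
3) do Right; now in B — A clean, B clean
4) do Left; now in A — A clean, B clean
5) do Suck; now in A — A clean, B clean
6) do Right; now in B — A clean, B clean
7) do Left; now in A — A clean, B clean
8) do Suck; now in A — A clean, B clean

in A — A clean, B clean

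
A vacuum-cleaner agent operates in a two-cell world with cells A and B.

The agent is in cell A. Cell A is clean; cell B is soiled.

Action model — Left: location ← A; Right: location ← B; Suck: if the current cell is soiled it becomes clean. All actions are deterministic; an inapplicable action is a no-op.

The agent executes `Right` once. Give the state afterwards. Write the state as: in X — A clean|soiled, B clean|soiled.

start: in A — A clean, B soiled
[1] after Right: in B — A clean, B soiled

in B — A clean, B soiled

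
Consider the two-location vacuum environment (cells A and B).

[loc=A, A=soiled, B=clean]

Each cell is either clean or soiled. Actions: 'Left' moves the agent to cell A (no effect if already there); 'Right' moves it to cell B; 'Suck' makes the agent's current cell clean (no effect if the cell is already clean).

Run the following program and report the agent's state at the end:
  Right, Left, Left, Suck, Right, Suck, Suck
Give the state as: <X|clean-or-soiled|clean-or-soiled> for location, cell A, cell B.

<B|clean|clean>

[1] after Right: <B|soiled|clean>
[2] after Left: <A|soiled|clean>
[3] after Left: <A|soiled|clean>
[4] after Suck: <A|clean|clean>
[5] after Right: <B|clean|clean>
[6] after Suck: <B|clean|clean>
[7] after Suck: <B|clean|clean>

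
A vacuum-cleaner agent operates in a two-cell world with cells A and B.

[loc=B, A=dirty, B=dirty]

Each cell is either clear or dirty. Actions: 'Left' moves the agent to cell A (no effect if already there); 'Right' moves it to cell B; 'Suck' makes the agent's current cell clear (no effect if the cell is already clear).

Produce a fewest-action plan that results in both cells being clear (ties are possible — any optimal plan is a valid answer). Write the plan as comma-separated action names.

Suck, Left, Suck

1) do Suck; now (B; A:dirty, B:clear)
2) do Left; now (A; A:dirty, B:clear)
3) do Suck; now (A; A:clear, B:clear)
min 3: Suck B + move + Suck A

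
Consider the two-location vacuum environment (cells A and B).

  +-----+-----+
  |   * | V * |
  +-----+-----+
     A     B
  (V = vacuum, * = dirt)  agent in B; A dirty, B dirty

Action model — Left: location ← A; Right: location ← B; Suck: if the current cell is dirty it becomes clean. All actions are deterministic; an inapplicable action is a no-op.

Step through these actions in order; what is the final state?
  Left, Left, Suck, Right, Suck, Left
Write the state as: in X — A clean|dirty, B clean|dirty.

in A — A clean, B clean

1) do Left; now in A — A dirty, B dirty
2) do Left; now in A — A dirty, B dirty
3) do Suck; now in A — A clean, B dirty
4) do Right; now in B — A clean, B dirty
5) do Suck; now in B — A clean, B clean
6) do Left; now in A — A clean, B clean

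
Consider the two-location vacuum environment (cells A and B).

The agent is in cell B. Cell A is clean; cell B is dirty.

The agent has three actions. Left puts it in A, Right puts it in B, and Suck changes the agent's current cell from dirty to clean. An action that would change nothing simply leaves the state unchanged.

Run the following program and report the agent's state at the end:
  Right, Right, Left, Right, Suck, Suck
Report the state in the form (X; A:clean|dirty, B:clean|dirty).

(B; A:clean, B:clean)

1) do Right; now (B; A:clean, B:dirty)
2) do Right; now (B; A:clean, B:dirty)
3) do Left; now (A; A:clean, B:dirty)
4) do Right; now (B; A:clean, B:dirty)
5) do Suck; now (B; A:clean, B:clean)
6) do Suck; now (B; A:clean, B:clean)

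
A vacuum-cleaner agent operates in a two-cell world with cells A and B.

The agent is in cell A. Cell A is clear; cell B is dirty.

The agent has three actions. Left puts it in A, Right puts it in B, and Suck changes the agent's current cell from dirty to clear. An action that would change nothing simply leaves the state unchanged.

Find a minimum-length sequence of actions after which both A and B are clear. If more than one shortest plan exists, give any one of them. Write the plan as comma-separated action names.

Right, Suck

1) do Right; now in B — A clear, B dirty
2) do Suck; now in B — A clear, B clear
min 2: go B then Suck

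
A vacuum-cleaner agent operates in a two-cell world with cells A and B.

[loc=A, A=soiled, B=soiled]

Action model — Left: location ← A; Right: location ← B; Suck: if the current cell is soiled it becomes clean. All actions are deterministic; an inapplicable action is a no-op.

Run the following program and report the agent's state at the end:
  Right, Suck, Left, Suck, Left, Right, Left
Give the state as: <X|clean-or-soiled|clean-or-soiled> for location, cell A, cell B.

<A|clean|clean>

[1] after Right: <B|soiled|soiled>
[2] after Suck: <B|soiled|clean>
[3] after Left: <A|soiled|clean>
[4] after Suck: <A|clean|clean>
[5] after Left: <A|clean|clean>
[6] after Right: <B|clean|clean>
[7] after Left: <A|clean|clean>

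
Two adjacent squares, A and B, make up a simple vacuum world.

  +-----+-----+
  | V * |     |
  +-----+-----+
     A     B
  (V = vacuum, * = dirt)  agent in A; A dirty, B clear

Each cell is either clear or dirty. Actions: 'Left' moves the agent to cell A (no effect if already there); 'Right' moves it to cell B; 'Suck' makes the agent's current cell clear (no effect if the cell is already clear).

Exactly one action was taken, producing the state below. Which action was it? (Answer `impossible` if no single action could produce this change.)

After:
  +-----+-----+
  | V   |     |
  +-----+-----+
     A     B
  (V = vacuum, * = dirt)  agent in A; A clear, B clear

Suck

try  Left: loc=A A=dirty B=clear
try Right: loc=B A=dirty B=clear
try  Suck: loc=A A=clear B=clear  ← match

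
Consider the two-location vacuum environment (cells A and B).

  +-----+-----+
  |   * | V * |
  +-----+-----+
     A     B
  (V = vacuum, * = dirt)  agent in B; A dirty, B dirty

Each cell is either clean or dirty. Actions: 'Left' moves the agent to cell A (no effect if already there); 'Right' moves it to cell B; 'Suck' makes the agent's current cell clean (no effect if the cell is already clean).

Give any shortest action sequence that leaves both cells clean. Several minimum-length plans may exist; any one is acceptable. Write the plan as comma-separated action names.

Suck, Left, Suck

[1] after Suck: <B|dirty|clean>
[2] after Left: <A|dirty|clean>
[3] after Suck: <A|clean|clean>
min 3: Suck B + move + Suck A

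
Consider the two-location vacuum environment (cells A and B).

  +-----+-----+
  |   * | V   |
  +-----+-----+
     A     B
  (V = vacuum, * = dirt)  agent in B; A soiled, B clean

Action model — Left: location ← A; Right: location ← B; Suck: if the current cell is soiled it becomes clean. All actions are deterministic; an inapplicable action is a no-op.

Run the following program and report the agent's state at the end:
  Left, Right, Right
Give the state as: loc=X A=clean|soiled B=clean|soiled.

1. Left → loc=A A=soiled B=clean
2. Right → loc=B A=soiled B=clean
3. Right → loc=B A=soiled B=clean

loc=B A=soiled B=clean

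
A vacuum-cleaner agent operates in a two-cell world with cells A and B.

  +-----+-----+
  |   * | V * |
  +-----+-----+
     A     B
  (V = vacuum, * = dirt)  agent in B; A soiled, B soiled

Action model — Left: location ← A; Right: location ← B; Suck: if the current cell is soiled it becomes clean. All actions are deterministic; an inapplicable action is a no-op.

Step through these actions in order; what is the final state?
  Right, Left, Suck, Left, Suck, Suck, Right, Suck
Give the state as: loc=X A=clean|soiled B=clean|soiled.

loc=B A=clean B=clean

step 1/8 (Right): loc=B A=soiled B=soiled
step 2/8 (Left): loc=A A=soiled B=soiled
step 3/8 (Suck): loc=A A=clean B=soiled
step 4/8 (Left): loc=A A=clean B=soiled
step 5/8 (Suck): loc=A A=clean B=soiled
step 6/8 (Suck): loc=A A=clean B=soiled
step 7/8 (Right): loc=B A=clean B=soiled
step 8/8 (Suck): loc=B A=clean B=clean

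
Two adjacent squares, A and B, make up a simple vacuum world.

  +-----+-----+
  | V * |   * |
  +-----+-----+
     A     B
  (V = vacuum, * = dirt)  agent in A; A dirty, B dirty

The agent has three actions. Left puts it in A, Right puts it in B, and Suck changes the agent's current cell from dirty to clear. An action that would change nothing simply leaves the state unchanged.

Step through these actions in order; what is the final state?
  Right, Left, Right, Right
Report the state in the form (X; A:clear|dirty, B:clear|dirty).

(B; A:dirty, B:dirty)

1) do Right; now (B; A:dirty, B:dirty)
2) do Left; now (A; A:dirty, B:dirty)
3) do Right; now (B; A:dirty, B:dirty)
4) do Right; now (B; A:dirty, B:dirty)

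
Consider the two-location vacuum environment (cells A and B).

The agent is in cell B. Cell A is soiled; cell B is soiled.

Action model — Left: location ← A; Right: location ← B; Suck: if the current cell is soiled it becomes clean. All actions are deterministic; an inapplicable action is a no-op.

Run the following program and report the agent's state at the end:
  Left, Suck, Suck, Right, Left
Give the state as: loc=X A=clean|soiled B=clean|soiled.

loc=A A=clean B=soiled

[1] after Left: loc=A A=soiled B=soiled
[2] after Suck: loc=A A=clean B=soiled
[3] after Suck: loc=A A=clean B=soiled
[4] after Right: loc=B A=clean B=soiled
[5] after Left: loc=A A=clean B=soiled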